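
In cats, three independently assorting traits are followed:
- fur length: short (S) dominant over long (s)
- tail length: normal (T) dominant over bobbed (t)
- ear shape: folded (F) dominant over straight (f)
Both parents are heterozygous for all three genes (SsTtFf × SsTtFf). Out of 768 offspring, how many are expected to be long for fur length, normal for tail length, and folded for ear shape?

Trihybrid cross: SsTtFf × SsTtFf
Each trait segregates independently with a 3:1 phenotypic ratio, so each gene contributes 3/4 (dominant) or 1/4 (recessive).
Target: long (fur length), normal (tail length), folded (ear shape)
Probability = product of independent per-trait probabilities
= 1/4 × 3/4 × 3/4 = 9/64
Expected count = 9/64 × 768 = 108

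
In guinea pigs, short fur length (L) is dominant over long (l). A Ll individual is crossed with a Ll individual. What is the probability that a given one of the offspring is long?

Punnett square for Ll × Ll:
Offspring genotypes: 1 LL, 2 Ll, 1 ll
short: 3, long: 1
long: 1 out of 4
Probability: 1/4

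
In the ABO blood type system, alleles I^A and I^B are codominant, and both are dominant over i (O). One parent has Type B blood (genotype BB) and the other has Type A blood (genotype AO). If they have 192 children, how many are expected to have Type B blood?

Cross: BB × AO
Possible offspring genotypes: 2 AB, 2 BO
Blood type counts: 2 Type AB, 2 Type B
Probability of Type B: 2/4 = 1/2
Expected count = 1/2 × 192 = 96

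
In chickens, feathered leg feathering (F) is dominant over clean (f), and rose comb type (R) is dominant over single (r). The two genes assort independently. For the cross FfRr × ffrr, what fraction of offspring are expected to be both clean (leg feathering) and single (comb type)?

Dihybrid cross FfRr × ffrr — consider each gene separately:
leg feathering: Ff × ff → 2 Ff, 2 ff → 2 F_ : 2 ff (out of 4)
comb type: Rr × rr → 2 Rr, 2 rr → 2 R_ : 2 rr (out of 4)
Looking for: clean (ff) and single (rr)
P(clean) = 2/4, P(single) = 2/4
P(both) = 2/4 × 2/4 = 4/16 = 1/4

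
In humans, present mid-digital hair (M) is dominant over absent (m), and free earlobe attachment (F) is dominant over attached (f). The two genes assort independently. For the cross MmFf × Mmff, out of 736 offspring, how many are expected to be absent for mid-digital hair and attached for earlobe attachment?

Dihybrid cross MmFf × Mmff — consider each gene separately:
mid-digital hair: Mm × Mm → 1 MM, 2 Mm, 1 mm → 3 M_ : 1 mm (out of 4)
earlobe attachment: Ff × ff → 2 Ff, 2 ff → 2 F_ : 2 ff (out of 4)
Looking for: absent (mm) and attached (ff)
P(absent) = 1/4, P(attached) = 2/4
P(both) = 1/4 × 2/4 = 2/16 = 1/8
Expected count = 1/8 × 736 = 92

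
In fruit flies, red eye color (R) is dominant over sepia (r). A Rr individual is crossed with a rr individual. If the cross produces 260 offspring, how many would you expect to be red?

Punnett square for Rr × rr:
Offspring genotypes: 2 Rr, 2 rr
red: 2, sepia: 2
red: 2 out of 4 → fraction 1/2
Expected count = 1/2 × 260 = 130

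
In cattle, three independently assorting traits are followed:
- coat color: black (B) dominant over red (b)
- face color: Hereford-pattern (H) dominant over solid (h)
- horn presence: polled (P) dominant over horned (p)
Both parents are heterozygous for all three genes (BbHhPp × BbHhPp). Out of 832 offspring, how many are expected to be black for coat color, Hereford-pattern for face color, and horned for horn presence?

Trihybrid cross: BbHhPp × BbHhPp
Each trait segregates independently with a 3:1 phenotypic ratio, so each gene contributes 3/4 (dominant) or 1/4 (recessive).
Target: black (coat color), Hereford-pattern (face color), horned (horn presence)
Probability = product of independent per-trait probabilities
= 3/4 × 3/4 × 1/4 = 9/64
Expected count = 9/64 × 832 = 117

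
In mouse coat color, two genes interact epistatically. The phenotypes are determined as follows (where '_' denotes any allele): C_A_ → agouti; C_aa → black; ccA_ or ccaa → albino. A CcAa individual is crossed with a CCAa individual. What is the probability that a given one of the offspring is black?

Cross: CcAa × CCAa — consider each gene separately:
C gene: Cc × CC → 2 CC, 2 Cc → 4 C_ (out of 4)
A gene: Aa × Aa → 1 AA, 2 Aa, 1 aa → 3 A_ : 1 aa (out of 4)
Genotype classes (out of 4 × 4 = 16): C_A_ = 4×3 = 12; C_aa = 4×1 = 4
Apply the phenotype rules: C_A_ (12) → agouti; C_aa (4) → black
Phenotype counts (out of 16): 12 agouti, 4 black
black: 4 out of 16
Probability: 4/16 = 1/4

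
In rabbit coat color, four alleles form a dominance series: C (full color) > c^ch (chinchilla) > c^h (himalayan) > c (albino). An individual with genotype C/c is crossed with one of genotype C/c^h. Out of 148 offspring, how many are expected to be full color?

Cross: C/c × C/c^h
Allele dominance: C > c^ch > c^h > c
Offspring genotypes: 1 C/C, 1 C/c^h, 1 C/c, 1 c^h/c
Phenotype counts: 3 full color, 1 himalayan
full color: 3 out of 4 → fraction 3/4
Expected count = 3/4 × 148 = 111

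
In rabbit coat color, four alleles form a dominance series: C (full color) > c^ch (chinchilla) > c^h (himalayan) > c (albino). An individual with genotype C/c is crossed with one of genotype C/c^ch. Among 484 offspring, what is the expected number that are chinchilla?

Cross: C/c × C/c^ch
Allele dominance: C > c^ch > c^h > c
Offspring genotypes: 1 C/C, 1 C/c^ch, 1 C/c, 1 c^ch/c
Phenotype counts: 3 full color, 1 chinchilla
chinchilla: 1 out of 4 → fraction 1/4
Expected count = 1/4 × 484 = 121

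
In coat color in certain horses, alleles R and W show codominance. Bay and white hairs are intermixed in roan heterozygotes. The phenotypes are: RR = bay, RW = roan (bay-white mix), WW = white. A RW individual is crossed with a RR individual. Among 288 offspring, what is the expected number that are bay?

Punnett square for RW × RR:
Offspring genotypes: 2 RR, 2 RW
Phenotype counts: 2 bay, 2 roan (bay-white mix)
bay: 2 out of 4 → fraction 1/2
Expected count = 1/2 × 288 = 144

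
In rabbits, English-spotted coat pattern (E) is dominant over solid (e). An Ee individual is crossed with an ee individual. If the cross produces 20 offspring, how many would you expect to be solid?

Punnett square for Ee × ee:
Offspring genotypes: 2 Ee, 2 ee
English-spotted: 2, solid: 2
solid: 2 out of 4 → fraction 1/2
Expected count = 1/2 × 20 = 10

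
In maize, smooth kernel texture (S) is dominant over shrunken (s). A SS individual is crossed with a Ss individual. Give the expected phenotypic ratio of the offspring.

Punnett square for SS × Ss:
Offspring genotypes: 2 SS, 2 Ss
smooth: 4, shrunken: 0
Ratio: all smooth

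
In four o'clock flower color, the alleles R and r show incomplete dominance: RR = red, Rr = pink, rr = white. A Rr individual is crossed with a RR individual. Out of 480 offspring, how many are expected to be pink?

Punnett square for Rr × RR:
Offspring genotypes: 2 RR, 2 Rr
Phenotype counts: 2 red, 2 pink
pink: 2 out of 4 → fraction 1/2
Expected count = 1/2 × 480 = 240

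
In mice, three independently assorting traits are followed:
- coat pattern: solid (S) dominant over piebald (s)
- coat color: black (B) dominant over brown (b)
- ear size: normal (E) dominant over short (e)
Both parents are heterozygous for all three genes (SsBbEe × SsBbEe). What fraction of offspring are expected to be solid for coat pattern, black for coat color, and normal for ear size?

Trihybrid cross: SsBbEe × SsBbEe
Each trait segregates independently with a 3:1 phenotypic ratio, so each gene contributes 3/4 (dominant) or 1/4 (recessive).
Target: solid (coat pattern), black (coat color), normal (ear size)
Probability = product of independent per-trait probabilities
= 3/4 × 3/4 × 3/4 = 27/64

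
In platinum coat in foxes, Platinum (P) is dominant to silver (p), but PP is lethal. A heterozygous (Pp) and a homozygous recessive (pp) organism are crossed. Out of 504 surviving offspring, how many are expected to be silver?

Cross: Pp × pp
Punnett square offspring (before lethality): 2 Pp, 2 pp
No PP offspring are produced in this cross.
silver: 2 out of 4 → fraction 1/2
Expected count = 1/2 × 504 = 252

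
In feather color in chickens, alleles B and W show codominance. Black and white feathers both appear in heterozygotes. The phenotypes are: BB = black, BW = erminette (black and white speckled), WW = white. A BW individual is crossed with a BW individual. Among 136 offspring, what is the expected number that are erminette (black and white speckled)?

Punnett square for BW × BW:
Offspring genotypes: 1 BB, 2 BW, 1 WW
Phenotype counts: 1 black, 2 erminette (black and white speckled), 1 white
erminette (black and white speckled): 2 out of 4 → fraction 1/2
Expected count = 1/2 × 136 = 68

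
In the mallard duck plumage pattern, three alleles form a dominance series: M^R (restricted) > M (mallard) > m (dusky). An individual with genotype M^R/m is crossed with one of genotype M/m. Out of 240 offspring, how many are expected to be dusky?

Cross: M^R/m × M/m
Allele dominance: M^R > M > m
Offspring genotypes: 1 M^R/M, 1 M^R/m, 1 M/m, 1 m/m
Phenotype counts: 2 restricted, 1 mallard, 1 dusky
dusky: 1 out of 4 → fraction 1/4
Expected count = 1/4 × 240 = 60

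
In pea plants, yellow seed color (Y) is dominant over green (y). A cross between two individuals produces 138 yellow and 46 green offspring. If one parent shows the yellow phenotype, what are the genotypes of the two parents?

Observed offspring: 138 yellow, 46 green
The observed ratio simplifies to 3:1. Green (yy) offspring appear, so each parent must contribute one y allele. The parent stated to show yellow carries Y, so it is Yy. The other parent is then either Yy or yy: Yy × yy would give a 1:1 split, whereas Yy × Yy gives 3:1 — matching the data. So both parents are heterozygous (Yy × Yy).
Parent genotypes: Yy × Yy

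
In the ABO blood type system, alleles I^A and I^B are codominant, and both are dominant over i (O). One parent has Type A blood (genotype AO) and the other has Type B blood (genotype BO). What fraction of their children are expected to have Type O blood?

Cross: AO × BO
Possible offspring genotypes: 1 AB, 1 AO, 1 BO, 1 OO
Blood type counts: 1 Type AB, 1 Type A, 1 Type B, 1 Type O
Probability of Type O: 1/4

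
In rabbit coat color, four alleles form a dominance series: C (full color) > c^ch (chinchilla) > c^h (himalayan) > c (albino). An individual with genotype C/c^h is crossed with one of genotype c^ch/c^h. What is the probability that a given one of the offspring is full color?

Cross: C/c^h × c^ch/c^h
Allele dominance: C > c^ch > c^h > c
Offspring genotypes: 1 C/c^ch, 1 C/c^h, 1 c^ch/c^h, 1 c^h/c^h
Phenotype counts: 2 full color, 1 chinchilla, 1 himalayan
full color: 2 out of 4
Probability: 2/4 = 1/2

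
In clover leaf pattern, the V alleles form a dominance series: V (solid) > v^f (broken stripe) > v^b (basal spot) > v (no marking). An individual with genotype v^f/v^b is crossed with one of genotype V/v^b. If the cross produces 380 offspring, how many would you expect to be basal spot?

Cross: v^f/v^b × V/v^b
Allele dominance: V > v^f > v^b > v
Offspring genotypes: 1 V/v^f, 1 v^f/v^b, 1 V/v^b, 1 v^b/v^b
Phenotype counts: 2 solid, 1 broken stripe, 1 basal spot
basal spot: 1 out of 4 → fraction 1/4
Expected count = 1/4 × 380 = 95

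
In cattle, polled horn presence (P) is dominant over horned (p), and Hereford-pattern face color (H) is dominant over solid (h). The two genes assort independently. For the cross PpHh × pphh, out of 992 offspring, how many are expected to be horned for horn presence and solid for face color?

Dihybrid cross PpHh × pphh — consider each gene separately:
horn presence: Pp × pp → 2 Pp, 2 pp → 2 P_ : 2 pp (out of 4)
face color: Hh × hh → 2 Hh, 2 hh → 2 H_ : 2 hh (out of 4)
Looking for: horned (pp) and solid (hh)
P(horned) = 2/4, P(solid) = 2/4
P(both) = 2/4 × 2/4 = 4/16 = 1/4
Expected count = 1/4 × 992 = 248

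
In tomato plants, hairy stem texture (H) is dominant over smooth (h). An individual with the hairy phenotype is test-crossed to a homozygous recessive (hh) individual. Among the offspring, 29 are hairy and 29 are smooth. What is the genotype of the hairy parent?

Test cross: ? × hh
Offspring: 29 hairy, 29 smooth — approximately 1:1.
A 1:1 ratio in a test cross indicates the unknown parent is heterozygous (Hh).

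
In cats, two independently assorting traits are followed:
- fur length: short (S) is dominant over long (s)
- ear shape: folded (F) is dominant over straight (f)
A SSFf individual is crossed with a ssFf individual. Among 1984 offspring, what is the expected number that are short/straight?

Dihybrid cross SSFf × ssFf — consider each gene separately:
fur length: SS × ss → 4 Ss → 4 S_ (out of 4)
ear shape: Ff × Ff → 1 FF, 2 Ff, 1 ff → 3 F_ : 1 ff (out of 4)
Combine (counts out of 4 × 4 = 16): short/folded (S_F_) = 4×3 = 12; short/straight (S_ff) = 4×1 = 4
Phenotype counts (out of 16): 12 short/folded, 4 short/straight
short/straight: 4 out of 16 → fraction 1/4
Expected count = 1/4 × 1984 = 496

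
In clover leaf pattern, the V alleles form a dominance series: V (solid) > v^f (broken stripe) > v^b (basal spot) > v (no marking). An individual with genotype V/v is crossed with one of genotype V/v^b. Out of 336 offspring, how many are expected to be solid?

Cross: V/v × V/v^b
Allele dominance: V > v^f > v^b > v
Offspring genotypes: 1 V/V, 1 V/v^b, 1 V/v, 1 v^b/v
Phenotype counts: 3 solid, 1 basal spot
solid: 3 out of 4 → fraction 3/4
Expected count = 3/4 × 336 = 252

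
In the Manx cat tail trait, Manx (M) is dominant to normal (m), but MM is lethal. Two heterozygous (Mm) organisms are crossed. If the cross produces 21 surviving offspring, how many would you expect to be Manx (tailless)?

Cross: Mm × Mm
Punnett square offspring (before lethality): 1 MM, 2 Mm, 1 mm
The MM genotype is lethal (embryos die); surviving offspring: 2 Mm, 1 mm
Manx (tailless): 2 out of 3 → fraction 2/3
Expected count = 2/3 × 21 = 14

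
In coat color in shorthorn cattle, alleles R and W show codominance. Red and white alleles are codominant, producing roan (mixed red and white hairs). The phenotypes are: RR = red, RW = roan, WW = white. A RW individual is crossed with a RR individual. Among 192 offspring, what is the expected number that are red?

Punnett square for RW × RR:
Offspring genotypes: 2 RR, 2 RW
Phenotype counts: 2 red, 2 roan
red: 2 out of 4 → fraction 1/2
Expected count = 1/2 × 192 = 96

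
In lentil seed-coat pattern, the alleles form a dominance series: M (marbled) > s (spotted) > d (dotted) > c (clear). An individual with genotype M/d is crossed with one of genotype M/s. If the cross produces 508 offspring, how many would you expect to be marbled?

Cross: M/d × M/s
Allele dominance: M > s > d > c
Offspring genotypes: 1 M/M, 1 M/s, 1 M/d, 1 s/d
Phenotype counts: 3 marbled, 1 spotted
marbled: 3 out of 4 → fraction 3/4
Expected count = 3/4 × 508 = 381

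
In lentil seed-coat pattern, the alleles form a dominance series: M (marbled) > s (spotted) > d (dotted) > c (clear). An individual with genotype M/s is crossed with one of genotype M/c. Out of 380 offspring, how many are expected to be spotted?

Cross: M/s × M/c
Allele dominance: M > s > d > c
Offspring genotypes: 1 M/M, 1 M/c, 1 M/s, 1 s/c
Phenotype counts: 3 marbled, 1 spotted
spotted: 1 out of 4 → fraction 1/4
Expected count = 1/4 × 380 = 95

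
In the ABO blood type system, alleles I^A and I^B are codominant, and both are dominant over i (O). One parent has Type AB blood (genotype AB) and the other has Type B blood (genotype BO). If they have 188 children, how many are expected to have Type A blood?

Cross: AB × BO
Possible offspring genotypes: 1 AB, 1 AO, 1 BB, 1 BO
Blood type counts: 1 Type AB, 1 Type A, 2 Type B
Probability of Type A: 1/4
Expected count = 1/4 × 188 = 47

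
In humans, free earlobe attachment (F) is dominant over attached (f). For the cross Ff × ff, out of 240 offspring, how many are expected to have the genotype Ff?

Punnett square for Ff × ff:
Offspring genotypes: 2 Ff, 2 ff
Total offspring: 4
Count with target: 2
Probability: 2/4 = 1/2
Expected count = 1/2 × 240 = 120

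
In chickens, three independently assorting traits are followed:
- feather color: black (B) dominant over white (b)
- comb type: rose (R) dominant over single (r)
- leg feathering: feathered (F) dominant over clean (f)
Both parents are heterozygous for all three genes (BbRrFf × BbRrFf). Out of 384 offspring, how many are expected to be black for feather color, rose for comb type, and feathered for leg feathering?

Trihybrid cross: BbRrFf × BbRrFf
Each trait segregates independently with a 3:1 phenotypic ratio, so each gene contributes 3/4 (dominant) or 1/4 (recessive).
Target: black (feather color), rose (comb type), feathered (leg feathering)
Probability = product of independent per-trait probabilities
= 3/4 × 3/4 × 3/4 = 27/64
Expected count = 27/64 × 384 = 162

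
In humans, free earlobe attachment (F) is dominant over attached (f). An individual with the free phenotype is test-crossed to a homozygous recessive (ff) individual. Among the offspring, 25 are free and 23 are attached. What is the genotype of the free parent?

Test cross: ? × ff
Offspring: 25 free, 23 attached — approximately 1:1.
A 1:1 ratio in a test cross indicates the unknown parent is heterozygous (Ff).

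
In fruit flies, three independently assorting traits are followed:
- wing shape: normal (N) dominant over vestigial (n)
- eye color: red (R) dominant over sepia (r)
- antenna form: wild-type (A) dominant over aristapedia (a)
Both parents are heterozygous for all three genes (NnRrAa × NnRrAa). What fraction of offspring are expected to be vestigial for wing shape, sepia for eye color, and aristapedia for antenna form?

Trihybrid cross: NnRrAa × NnRrAa
Each trait segregates independently with a 3:1 phenotypic ratio, so each gene contributes 3/4 (dominant) or 1/4 (recessive).
Target: vestigial (wing shape), sepia (eye color), aristapedia (antenna form)
Probability = product of independent per-trait probabilities
= 1/4 × 1/4 × 1/4 = 1/64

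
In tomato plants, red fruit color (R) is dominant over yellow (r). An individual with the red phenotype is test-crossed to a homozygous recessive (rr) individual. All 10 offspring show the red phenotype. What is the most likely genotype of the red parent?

Test cross: ? × rr
All offspring are red.
If the unknown parent were heterozygous (Rr), about half of 10 offspring would be yellow; none are. The unknown parent is most likely homozygous dominant (RR).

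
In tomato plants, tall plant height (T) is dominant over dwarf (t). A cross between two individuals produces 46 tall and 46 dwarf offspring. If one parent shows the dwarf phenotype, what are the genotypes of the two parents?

Observed offspring: 46 tall, 46 dwarf
The observed ratio simplifies to 1:1. One parent shows dwarf, so its genotype must be tt. A 1:1 offspring split requires the other parent to be heterozygous (Tt).
Parent genotypes: tt × Tt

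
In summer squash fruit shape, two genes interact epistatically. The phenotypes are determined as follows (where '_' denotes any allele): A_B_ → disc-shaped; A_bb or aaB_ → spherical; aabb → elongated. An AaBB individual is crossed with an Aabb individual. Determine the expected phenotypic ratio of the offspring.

Cross: AaBB × Aabb — consider each gene separately:
A gene: Aa × Aa → 1 AA, 2 Aa, 1 aa → 3 A_ : 1 aa (out of 4)
B gene: BB × bb → 4 Bb → 4 B_ (out of 4)
Genotype classes (out of 4 × 4 = 16): A_B_ = 3×4 = 12; aaB_ = 1×4 = 4
Apply the phenotype rules: A_B_ (12) → disc-shaped; aaB_ (4) → spherical
Phenotype counts (out of 16): 12 disc-shaped, 4 spherical
Ratio: 3 disc-shaped : 1 spherical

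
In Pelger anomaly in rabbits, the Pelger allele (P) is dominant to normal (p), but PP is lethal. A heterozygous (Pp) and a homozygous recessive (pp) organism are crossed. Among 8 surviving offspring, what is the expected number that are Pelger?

Cross: Pp × pp
Punnett square offspring (before lethality): 2 Pp, 2 pp
No PP offspring are produced in this cross.
Pelger: 2 out of 4 → fraction 1/2
Expected count = 1/2 × 8 = 4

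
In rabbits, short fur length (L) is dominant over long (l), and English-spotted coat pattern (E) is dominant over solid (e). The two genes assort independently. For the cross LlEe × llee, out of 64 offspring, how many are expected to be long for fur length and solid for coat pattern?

Dihybrid cross LlEe × llee — consider each gene separately:
fur length: Ll × ll → 2 Ll, 2 ll → 2 L_ : 2 ll (out of 4)
coat pattern: Ee × ee → 2 Ee, 2 ee → 2 E_ : 2 ee (out of 4)
Looking for: long (ll) and solid (ee)
P(long) = 2/4, P(solid) = 2/4
P(both) = 2/4 × 2/4 = 4/16 = 1/4
Expected count = 1/4 × 64 = 16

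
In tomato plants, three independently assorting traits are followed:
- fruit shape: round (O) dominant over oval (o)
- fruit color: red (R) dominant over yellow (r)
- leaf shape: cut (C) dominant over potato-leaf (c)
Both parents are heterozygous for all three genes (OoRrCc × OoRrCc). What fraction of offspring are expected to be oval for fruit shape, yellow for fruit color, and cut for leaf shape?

Trihybrid cross: OoRrCc × OoRrCc
Each trait segregates independently with a 3:1 phenotypic ratio, so each gene contributes 3/4 (dominant) or 1/4 (recessive).
Target: oval (fruit shape), yellow (fruit color), cut (leaf shape)
Probability = product of independent per-trait probabilities
= 1/4 × 1/4 × 3/4 = 3/64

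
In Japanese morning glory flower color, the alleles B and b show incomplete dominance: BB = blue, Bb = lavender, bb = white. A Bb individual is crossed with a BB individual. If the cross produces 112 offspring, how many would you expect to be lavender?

Punnett square for Bb × BB:
Offspring genotypes: 2 BB, 2 Bb
Phenotype counts: 2 blue, 2 lavender
lavender: 2 out of 4 → fraction 1/2
Expected count = 1/2 × 112 = 56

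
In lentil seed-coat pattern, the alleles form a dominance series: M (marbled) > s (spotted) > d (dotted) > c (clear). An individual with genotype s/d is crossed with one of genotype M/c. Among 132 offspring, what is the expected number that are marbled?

Cross: s/d × M/c
Allele dominance: M > s > d > c
Offspring genotypes: 1 M/s, 1 s/c, 1 M/d, 1 d/c
Phenotype counts: 2 marbled, 1 spotted, 1 dotted
marbled: 2 out of 4 → fraction 1/2
Expected count = 1/2 × 132 = 66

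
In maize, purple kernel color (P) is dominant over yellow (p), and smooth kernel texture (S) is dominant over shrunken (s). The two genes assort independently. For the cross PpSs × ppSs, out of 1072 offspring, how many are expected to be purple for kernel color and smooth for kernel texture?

Dihybrid cross PpSs × ppSs — consider each gene separately:
kernel color: Pp × pp → 2 Pp, 2 pp → 2 P_ : 2 pp (out of 4)
kernel texture: Ss × Ss → 1 SS, 2 Ss, 1 ss → 3 S_ : 1 ss (out of 4)
Looking for: purple (P_) and smooth (S_)
P(purple) = 2/4, P(smooth) = 3/4
P(both) = 2/4 × 3/4 = 6/16 = 3/8
Expected count = 3/8 × 1072 = 402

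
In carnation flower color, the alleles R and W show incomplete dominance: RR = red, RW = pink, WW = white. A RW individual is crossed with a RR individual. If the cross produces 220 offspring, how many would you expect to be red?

Punnett square for RW × RR:
Offspring genotypes: 2 RR, 2 RW
Phenotype counts: 2 red, 2 pink
red: 2 out of 4 → fraction 1/2
Expected count = 1/2 × 220 = 110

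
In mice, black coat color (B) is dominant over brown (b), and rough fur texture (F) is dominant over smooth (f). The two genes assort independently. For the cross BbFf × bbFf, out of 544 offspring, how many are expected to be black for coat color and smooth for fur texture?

Dihybrid cross BbFf × bbFf — consider each gene separately:
coat color: Bb × bb → 2 Bb, 2 bb → 2 B_ : 2 bb (out of 4)
fur texture: Ff × Ff → 1 FF, 2 Ff, 1 ff → 3 F_ : 1 ff (out of 4)
Looking for: black (B_) and smooth (ff)
P(black) = 2/4, P(smooth) = 1/4
P(both) = 2/4 × 1/4 = 2/16 = 1/8
Expected count = 1/8 × 544 = 68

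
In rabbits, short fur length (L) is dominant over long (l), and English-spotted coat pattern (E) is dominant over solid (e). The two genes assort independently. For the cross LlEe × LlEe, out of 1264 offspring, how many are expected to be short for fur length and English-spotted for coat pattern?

Dihybrid cross LlEe × LlEe — consider each gene separately:
fur length: Ll × Ll → 1 LL, 2 Ll, 1 ll → 3 L_ : 1 ll (out of 4)
coat pattern: Ee × Ee → 1 EE, 2 Ee, 1 ee → 3 E_ : 1 ee (out of 4)
Looking for: short (L_) and English-spotted (E_)
P(short) = 3/4, P(English-spotted) = 3/4
P(both) = 3/4 × 3/4 = 9/16
Expected count = 9/16 × 1264 = 711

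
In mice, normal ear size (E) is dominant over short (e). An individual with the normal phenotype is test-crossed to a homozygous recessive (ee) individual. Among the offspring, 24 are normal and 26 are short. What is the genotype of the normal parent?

Test cross: ? × ee
Offspring: 24 normal, 26 short — approximately 1:1.
A 1:1 ratio in a test cross indicates the unknown parent is heterozygous (Ee).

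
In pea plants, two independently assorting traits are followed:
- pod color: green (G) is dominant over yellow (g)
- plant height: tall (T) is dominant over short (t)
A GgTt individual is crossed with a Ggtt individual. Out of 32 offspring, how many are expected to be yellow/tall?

Dihybrid cross GgTt × Ggtt — consider each gene separately:
pod color: Gg × Gg → 1 GG, 2 Gg, 1 gg → 3 G_ : 1 gg (out of 4)
plant height: Tt × tt → 2 Tt, 2 tt → 2 T_ : 2 tt (out of 4)
Combine (counts out of 4 × 4 = 16): green/tall (G_T_) = 3×2 = 6; green/short (G_tt) = 3×2 = 6; yellow/tall (ggT_) = 1×2 = 2; yellow/short (ggtt) = 1×2 = 2
Phenotype counts (out of 16): 6 green/tall, 6 green/short, 2 yellow/tall, 2 yellow/short
yellow/tall: 2 out of 16 → fraction 1/8
Expected count = 1/8 × 32 = 4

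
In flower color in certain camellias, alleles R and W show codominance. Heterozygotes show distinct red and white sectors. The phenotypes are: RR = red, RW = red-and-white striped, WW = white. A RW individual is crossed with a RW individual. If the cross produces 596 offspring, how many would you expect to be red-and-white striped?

Punnett square for RW × RW:
Offspring genotypes: 1 RR, 2 RW, 1 WW
Phenotype counts: 1 red, 2 red-and-white striped, 1 white
red-and-white striped: 2 out of 4 → fraction 1/2
Expected count = 1/2 × 596 = 298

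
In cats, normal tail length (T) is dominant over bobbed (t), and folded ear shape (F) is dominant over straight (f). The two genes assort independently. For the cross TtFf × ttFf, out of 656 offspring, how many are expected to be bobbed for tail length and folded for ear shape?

Dihybrid cross TtFf × ttFf — consider each gene separately:
tail length: Tt × tt → 2 Tt, 2 tt → 2 T_ : 2 tt (out of 4)
ear shape: Ff × Ff → 1 FF, 2 Ff, 1 ff → 3 F_ : 1 ff (out of 4)
Looking for: bobbed (tt) and folded (F_)
P(bobbed) = 2/4, P(folded) = 3/4
P(both) = 2/4 × 3/4 = 6/16 = 3/8
Expected count = 3/8 × 656 = 246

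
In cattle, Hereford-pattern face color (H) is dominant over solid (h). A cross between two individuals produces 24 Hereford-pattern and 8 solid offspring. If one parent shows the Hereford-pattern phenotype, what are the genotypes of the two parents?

Observed offspring: 24 Hereford-pattern, 8 solid
The observed ratio simplifies to 3:1. Solid (hh) offspring appear, so each parent must contribute one h allele. The parent stated to show Hereford-pattern carries H, so it is Hh. The other parent is then either Hh or hh: Hh × hh would give a 1:1 split, whereas Hh × Hh gives 3:1 — matching the data. So both parents are heterozygous (Hh × Hh).
Parent genotypes: Hh × Hh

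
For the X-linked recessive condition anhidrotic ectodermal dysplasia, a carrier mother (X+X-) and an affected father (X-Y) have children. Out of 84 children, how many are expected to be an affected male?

Cross: X+X- × X-Y
Offspring: 1 X+X-, 1 X+Y, 1 X-X-, 1 X-Y
Probability of an affected male: 1/4
Expected count = 1/4 × 84 = 21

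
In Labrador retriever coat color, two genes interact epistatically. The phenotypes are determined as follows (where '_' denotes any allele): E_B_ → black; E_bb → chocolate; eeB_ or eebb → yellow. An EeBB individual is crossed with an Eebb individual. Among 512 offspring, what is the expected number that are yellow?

Cross: EeBB × Eebb — consider each gene separately:
E gene: Ee × Ee → 1 EE, 2 Ee, 1 ee → 3 E_ : 1 ee (out of 4)
B gene: BB × bb → 4 Bb → 4 B_ (out of 4)
Genotype classes (out of 4 × 4 = 16): E_B_ = 3×4 = 12; eeB_ = 1×4 = 4
Apply the phenotype rules: E_B_ (12) → black; eeB_ (4) → yellow
Phenotype counts (out of 16): 12 black, 4 yellow
yellow: 4 out of 16 → fraction 1/4
Expected count = 1/4 × 512 = 128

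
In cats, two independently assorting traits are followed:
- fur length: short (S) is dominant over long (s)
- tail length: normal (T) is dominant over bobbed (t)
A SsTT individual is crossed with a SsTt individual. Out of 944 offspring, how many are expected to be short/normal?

Dihybrid cross SsTT × SsTt — consider each gene separately:
fur length: Ss × Ss → 1 SS, 2 Ss, 1 ss → 3 S_ : 1 ss (out of 4)
tail length: TT × Tt → 2 TT, 2 Tt → 4 T_ (out of 4)
Combine (counts out of 4 × 4 = 16): short/normal (S_T_) = 3×4 = 12; long/normal (ssT_) = 1×4 = 4
Phenotype counts (out of 16): 12 short/normal, 4 long/normal
short/normal: 12 out of 16 → fraction 3/4
Expected count = 3/4 × 944 = 708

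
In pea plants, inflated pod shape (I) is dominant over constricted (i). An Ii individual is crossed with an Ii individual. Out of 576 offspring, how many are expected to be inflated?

Punnett square for Ii × Ii:
Offspring genotypes: 1 II, 2 Ii, 1 ii
inflated: 3, constricted: 1
inflated: 3 out of 4 → fraction 3/4
Expected count = 3/4 × 576 = 432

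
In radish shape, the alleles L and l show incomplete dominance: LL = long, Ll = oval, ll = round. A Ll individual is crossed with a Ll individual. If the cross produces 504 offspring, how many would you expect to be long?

Punnett square for Ll × Ll:
Offspring genotypes: 1 LL, 2 Ll, 1 ll
Phenotype counts: 1 long, 2 oval, 1 round
long: 1 out of 4 → fraction 1/4
Expected count = 1/4 × 504 = 126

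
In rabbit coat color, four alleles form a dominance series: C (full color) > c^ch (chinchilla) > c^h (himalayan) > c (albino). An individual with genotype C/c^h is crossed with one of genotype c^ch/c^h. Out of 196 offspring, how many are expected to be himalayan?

Cross: C/c^h × c^ch/c^h
Allele dominance: C > c^ch > c^h > c
Offspring genotypes: 1 C/c^ch, 1 C/c^h, 1 c^ch/c^h, 1 c^h/c^h
Phenotype counts: 2 full color, 1 chinchilla, 1 himalayan
himalayan: 1 out of 4 → fraction 1/4
Expected count = 1/4 × 196 = 49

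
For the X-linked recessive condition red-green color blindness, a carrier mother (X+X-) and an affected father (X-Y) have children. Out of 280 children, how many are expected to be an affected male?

Cross: X+X- × X-Y
Offspring: 1 X+X-, 1 X+Y, 1 X-X-, 1 X-Y
Probability of an affected male: 1/4
Expected count = 1/4 × 280 = 70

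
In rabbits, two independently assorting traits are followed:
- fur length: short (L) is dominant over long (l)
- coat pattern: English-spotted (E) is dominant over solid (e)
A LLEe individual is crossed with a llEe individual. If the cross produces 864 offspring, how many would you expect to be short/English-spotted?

Dihybrid cross LLEe × llEe — consider each gene separately:
fur length: LL × ll → 4 Ll → 4 L_ (out of 4)
coat pattern: Ee × Ee → 1 EE, 2 Ee, 1 ee → 3 E_ : 1 ee (out of 4)
Combine (counts out of 4 × 4 = 16): short/English-spotted (L_E_) = 4×3 = 12; short/solid (L_ee) = 4×1 = 4
Phenotype counts (out of 16): 12 short/English-spotted, 4 short/solid
short/English-spotted: 12 out of 16 → fraction 3/4
Expected count = 3/4 × 864 = 648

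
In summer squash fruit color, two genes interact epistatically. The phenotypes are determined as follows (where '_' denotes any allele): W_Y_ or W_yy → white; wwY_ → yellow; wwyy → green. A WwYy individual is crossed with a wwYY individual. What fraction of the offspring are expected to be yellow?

Cross: WwYy × wwYY — consider each gene separately:
W gene: Ww × ww → 2 Ww, 2 ww → 2 W_ : 2 ww (out of 4)
Y gene: Yy × YY → 2 YY, 2 Yy → 4 Y_ (out of 4)
Genotype classes (out of 4 × 4 = 16): W_Y_ = 2×4 = 8; wwY_ = 2×4 = 8
Apply the phenotype rules: W_Y_ (8) → white; wwY_ (8) → yellow
Phenotype counts (out of 16): 8 white, 8 yellow
yellow: 8 out of 16
Probability: 8/16 = 1/2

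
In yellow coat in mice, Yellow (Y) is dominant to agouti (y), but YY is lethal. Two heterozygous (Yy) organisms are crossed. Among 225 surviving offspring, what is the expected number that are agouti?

Cross: Yy × Yy
Punnett square offspring (before lethality): 1 YY, 2 Yy, 1 yy
The YY genotype is lethal (embryos die); surviving offspring: 2 Yy, 1 yy
agouti: 1 out of 3 → fraction 1/3
Expected count = 1/3 × 225 = 75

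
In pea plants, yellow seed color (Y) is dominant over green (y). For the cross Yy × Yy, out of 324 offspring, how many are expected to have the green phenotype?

Punnett square for Yy × Yy:
Offspring genotypes: 1 YY, 2 Yy, 1 yy
Total offspring: 4
Count with target: 1
Probability: 1/4
Expected count = 1/4 × 324 = 81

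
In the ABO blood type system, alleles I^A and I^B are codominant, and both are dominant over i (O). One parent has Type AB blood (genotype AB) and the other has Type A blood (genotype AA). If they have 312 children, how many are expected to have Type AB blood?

Cross: AB × AA
Possible offspring genotypes: 2 AA, 2 AB
Blood type counts: 2 Type A, 2 Type AB
Probability of Type AB: 2/4 = 1/2
Expected count = 1/2 × 312 = 156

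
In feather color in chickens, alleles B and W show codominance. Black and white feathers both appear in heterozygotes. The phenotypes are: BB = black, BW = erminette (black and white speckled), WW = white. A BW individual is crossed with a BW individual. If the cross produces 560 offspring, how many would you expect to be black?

Punnett square for BW × BW:
Offspring genotypes: 1 BB, 2 BW, 1 WW
Phenotype counts: 1 black, 2 erminette (black and white speckled), 1 white
black: 1 out of 4 → fraction 1/4
Expected count = 1/4 × 560 = 140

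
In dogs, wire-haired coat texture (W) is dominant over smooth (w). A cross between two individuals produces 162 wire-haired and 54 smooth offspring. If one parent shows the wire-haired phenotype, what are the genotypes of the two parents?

Observed offspring: 162 wire-haired, 54 smooth
The observed ratio simplifies to 3:1. Smooth (ww) offspring appear, so each parent must contribute one w allele. The parent stated to show wire-haired carries W, so it is Ww. The other parent is then either Ww or ww: Ww × ww would give a 1:1 split, whereas Ww × Ww gives 3:1 — matching the data. So both parents are heterozygous (Ww × Ww).
Parent genotypes: Ww × Ww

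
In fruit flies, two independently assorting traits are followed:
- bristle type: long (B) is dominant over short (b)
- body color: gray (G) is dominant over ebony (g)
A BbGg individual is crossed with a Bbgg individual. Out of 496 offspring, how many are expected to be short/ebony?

Dihybrid cross BbGg × Bbgg — consider each gene separately:
bristle type: Bb × Bb → 1 BB, 2 Bb, 1 bb → 3 B_ : 1 bb (out of 4)
body color: Gg × gg → 2 Gg, 2 gg → 2 G_ : 2 gg (out of 4)
Combine (counts out of 4 × 4 = 16): long/gray (B_G_) = 3×2 = 6; long/ebony (B_gg) = 3×2 = 6; short/gray (bbG_) = 1×2 = 2; short/ebony (bbgg) = 1×2 = 2
Phenotype counts (out of 16): 6 long/gray, 6 long/ebony, 2 short/gray, 2 short/ebony
short/ebony: 2 out of 16 → fraction 1/8
Expected count = 1/8 × 496 = 62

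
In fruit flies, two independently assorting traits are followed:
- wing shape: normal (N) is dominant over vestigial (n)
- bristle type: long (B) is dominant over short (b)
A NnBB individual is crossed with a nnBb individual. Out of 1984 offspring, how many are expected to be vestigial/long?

Dihybrid cross NnBB × nnBb — consider each gene separately:
wing shape: Nn × nn → 2 Nn, 2 nn → 2 N_ : 2 nn (out of 4)
bristle type: BB × Bb → 2 BB, 2 Bb → 4 B_ (out of 4)
Combine (counts out of 4 × 4 = 16): normal/long (N_B_) = 2×4 = 8; vestigial/long (nnB_) = 2×4 = 8
Phenotype counts (out of 16): 8 normal/long, 8 vestigial/long
vestigial/long: 8 out of 16 → fraction 1/2
Expected count = 1/2 × 1984 = 992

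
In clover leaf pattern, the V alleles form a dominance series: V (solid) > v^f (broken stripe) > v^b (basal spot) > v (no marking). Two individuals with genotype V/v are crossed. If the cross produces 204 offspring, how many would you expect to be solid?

Cross: V/v × V/v
Allele dominance: V > v^f > v^b > v
Offspring genotypes: 1 V/V, 2 V/v, 1 v/v
Phenotype counts: 3 solid, 1 unmarked
solid: 3 out of 4 → fraction 3/4
Expected count = 3/4 × 204 = 153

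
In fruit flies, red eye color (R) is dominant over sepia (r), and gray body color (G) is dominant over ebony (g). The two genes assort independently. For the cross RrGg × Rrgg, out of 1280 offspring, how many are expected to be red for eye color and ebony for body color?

Dihybrid cross RrGg × Rrgg — consider each gene separately:
eye color: Rr × Rr → 1 RR, 2 Rr, 1 rr → 3 R_ : 1 rr (out of 4)
body color: Gg × gg → 2 Gg, 2 gg → 2 G_ : 2 gg (out of 4)
Looking for: red (R_) and ebony (gg)
P(red) = 3/4, P(ebony) = 2/4
P(both) = 3/4 × 2/4 = 6/16 = 3/8
Expected count = 3/8 × 1280 = 480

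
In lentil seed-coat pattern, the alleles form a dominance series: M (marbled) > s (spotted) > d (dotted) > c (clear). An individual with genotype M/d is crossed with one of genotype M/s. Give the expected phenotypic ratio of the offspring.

Cross: M/d × M/s
Allele dominance: M > s > d > c
Offspring genotypes: 1 M/M, 1 M/s, 1 M/d, 1 s/d
Phenotype counts: 3 marbled, 1 spotted
Ratio: 3 marbled : 1 spotted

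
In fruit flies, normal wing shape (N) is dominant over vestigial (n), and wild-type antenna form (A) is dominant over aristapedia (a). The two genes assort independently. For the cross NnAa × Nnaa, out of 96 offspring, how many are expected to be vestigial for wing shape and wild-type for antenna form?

Dihybrid cross NnAa × Nnaa — consider each gene separately:
wing shape: Nn × Nn → 1 NN, 2 Nn, 1 nn → 3 N_ : 1 nn (out of 4)
antenna form: Aa × aa → 2 Aa, 2 aa → 2 A_ : 2 aa (out of 4)
Looking for: vestigial (nn) and wild-type (A_)
P(vestigial) = 1/4, P(wild-type) = 2/4
P(both) = 1/4 × 2/4 = 2/16 = 1/8
Expected count = 1/8 × 96 = 12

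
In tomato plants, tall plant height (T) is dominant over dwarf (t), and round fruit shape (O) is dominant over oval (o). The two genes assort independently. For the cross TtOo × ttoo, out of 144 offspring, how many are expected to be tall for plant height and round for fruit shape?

Dihybrid cross TtOo × ttoo — consider each gene separately:
plant height: Tt × tt → 2 Tt, 2 tt → 2 T_ : 2 tt (out of 4)
fruit shape: Oo × oo → 2 Oo, 2 oo → 2 O_ : 2 oo (out of 4)
Looking for: tall (T_) and round (O_)
P(tall) = 2/4, P(round) = 2/4
P(both) = 2/4 × 2/4 = 4/16 = 1/4
Expected count = 1/4 × 144 = 36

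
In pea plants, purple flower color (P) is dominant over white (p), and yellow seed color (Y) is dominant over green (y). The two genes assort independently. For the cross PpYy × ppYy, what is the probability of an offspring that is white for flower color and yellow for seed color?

Dihybrid cross PpYy × ppYy — consider each gene separately:
flower color: Pp × pp → 2 Pp, 2 pp → 2 P_ : 2 pp (out of 4)
seed color: Yy × Yy → 1 YY, 2 Yy, 1 yy → 3 Y_ : 1 yy (out of 4)
Looking for: white (pp) and yellow (Y_)
P(white) = 2/4, P(yellow) = 3/4
P(both) = 2/4 × 3/4 = 6/16 = 3/8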